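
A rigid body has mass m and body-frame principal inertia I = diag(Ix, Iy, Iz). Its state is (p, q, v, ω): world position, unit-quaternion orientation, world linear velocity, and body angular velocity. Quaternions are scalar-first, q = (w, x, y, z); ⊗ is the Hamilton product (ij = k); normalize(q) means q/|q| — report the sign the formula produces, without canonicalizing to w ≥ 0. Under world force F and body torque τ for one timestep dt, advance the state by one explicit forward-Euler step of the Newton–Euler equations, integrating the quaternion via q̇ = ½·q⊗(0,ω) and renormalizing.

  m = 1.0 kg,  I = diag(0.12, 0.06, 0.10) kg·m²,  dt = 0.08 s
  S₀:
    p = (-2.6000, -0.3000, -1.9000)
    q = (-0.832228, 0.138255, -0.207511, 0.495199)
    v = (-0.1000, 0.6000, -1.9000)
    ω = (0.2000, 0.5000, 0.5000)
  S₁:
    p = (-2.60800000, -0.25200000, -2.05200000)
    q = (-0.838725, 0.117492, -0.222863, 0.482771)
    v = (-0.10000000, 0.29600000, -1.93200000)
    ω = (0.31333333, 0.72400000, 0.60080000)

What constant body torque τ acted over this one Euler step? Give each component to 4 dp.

τ = (0.1800, 0.1700, 0.1200)

ω₁ − ω₀ = (0.11333333, 0.22400000, 0.10080000)
I·α + gyro = (0.1800, 0.1700, 0.1200)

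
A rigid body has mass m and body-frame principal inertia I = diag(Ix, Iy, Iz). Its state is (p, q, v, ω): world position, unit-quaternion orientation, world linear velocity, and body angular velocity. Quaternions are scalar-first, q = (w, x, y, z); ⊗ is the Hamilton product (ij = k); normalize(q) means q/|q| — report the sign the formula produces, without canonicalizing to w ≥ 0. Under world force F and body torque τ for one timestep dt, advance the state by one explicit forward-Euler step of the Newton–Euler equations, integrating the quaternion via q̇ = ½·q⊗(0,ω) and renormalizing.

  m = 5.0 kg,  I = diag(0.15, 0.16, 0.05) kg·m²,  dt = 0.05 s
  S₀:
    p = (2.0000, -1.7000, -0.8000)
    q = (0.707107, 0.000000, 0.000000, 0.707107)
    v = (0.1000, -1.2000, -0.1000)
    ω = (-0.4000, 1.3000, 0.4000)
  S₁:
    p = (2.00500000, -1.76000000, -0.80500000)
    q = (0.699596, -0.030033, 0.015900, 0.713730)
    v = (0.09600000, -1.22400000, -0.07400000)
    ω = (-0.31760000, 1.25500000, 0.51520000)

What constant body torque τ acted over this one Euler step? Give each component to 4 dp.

τ = (0.1900, -0.1600, 0.1100)

ω₁ − ω₀ = (0.08240000, -0.04500000, 0.11520000)
ω₀×(Iω₀) = (-0.0572, -0.0160, -0.0052)
applied torque τ = (0.1900, -0.1600, 0.1100)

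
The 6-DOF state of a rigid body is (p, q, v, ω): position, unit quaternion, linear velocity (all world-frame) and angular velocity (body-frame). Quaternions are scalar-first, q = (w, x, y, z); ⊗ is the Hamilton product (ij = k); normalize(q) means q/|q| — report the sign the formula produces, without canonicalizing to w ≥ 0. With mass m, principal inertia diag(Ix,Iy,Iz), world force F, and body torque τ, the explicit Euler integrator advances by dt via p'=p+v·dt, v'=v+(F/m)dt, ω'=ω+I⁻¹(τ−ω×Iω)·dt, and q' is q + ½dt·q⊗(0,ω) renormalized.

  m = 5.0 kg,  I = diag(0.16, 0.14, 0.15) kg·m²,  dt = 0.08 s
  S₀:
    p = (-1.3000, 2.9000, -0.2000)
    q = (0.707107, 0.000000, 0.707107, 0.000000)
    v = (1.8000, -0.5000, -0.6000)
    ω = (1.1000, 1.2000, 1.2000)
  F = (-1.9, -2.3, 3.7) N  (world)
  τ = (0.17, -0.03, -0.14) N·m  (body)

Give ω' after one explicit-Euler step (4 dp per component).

precession coupling ω×(Iω) = (0.0144, 0.0132, -0.0264)
(τ − ω×Iω)/I = (0.9725, -0.3086, -0.7573)
ω' = ω + α·dt = (1.1778, 1.1753, 1.1394)

ω' = (1.1778, 1.1753, 1.1394)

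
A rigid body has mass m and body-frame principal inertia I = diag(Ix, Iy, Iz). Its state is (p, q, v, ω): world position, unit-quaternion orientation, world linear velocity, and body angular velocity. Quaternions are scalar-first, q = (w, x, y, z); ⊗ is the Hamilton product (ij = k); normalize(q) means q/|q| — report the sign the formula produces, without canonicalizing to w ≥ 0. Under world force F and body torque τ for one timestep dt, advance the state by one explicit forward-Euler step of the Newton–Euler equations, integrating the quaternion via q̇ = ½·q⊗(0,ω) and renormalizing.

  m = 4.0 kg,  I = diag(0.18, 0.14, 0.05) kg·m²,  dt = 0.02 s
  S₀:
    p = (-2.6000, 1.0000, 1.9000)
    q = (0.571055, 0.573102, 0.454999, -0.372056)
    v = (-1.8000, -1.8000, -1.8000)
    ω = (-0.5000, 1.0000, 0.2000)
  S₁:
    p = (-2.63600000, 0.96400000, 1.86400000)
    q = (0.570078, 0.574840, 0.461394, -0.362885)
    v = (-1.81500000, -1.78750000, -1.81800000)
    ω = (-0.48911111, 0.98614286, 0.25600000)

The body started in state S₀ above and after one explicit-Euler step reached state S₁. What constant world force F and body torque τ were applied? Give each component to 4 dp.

F = (-3.0000, 2.5000, -3.6000)
τ = (0.0800, -0.1100, 0.1600)

velocity change Δv = (-0.01500000, 0.01250000, -0.01800000)
F = m·Δv/dt = (-3.0000, 2.5000, -3.6000)
rate change Δω = (0.01088889, -0.01385714, 0.05600000)
precession coupling = (-0.0180, -0.0130, 0.0200)
applied torque τ = (0.0800, -0.1100, 0.1600)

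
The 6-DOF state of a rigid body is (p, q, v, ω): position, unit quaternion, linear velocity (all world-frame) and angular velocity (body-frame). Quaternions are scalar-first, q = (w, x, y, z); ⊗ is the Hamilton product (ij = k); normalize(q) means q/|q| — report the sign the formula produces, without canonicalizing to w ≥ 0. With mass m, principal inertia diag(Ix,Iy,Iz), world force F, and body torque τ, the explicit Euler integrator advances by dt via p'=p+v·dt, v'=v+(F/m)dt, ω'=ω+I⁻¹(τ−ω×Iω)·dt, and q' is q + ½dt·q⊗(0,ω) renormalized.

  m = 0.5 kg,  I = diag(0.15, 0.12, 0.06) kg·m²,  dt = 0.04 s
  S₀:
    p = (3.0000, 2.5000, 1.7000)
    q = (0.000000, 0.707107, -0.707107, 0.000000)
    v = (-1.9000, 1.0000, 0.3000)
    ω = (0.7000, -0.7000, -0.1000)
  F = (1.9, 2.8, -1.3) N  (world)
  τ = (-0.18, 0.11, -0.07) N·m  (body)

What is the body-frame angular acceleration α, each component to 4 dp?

ω×(Iω) gyroscopic = (-0.0042, -0.0063, 0.0147)
α = I⁻¹(τ − ω×Iω) = (-1.1720, 0.9692, -1.4117)

α = (-1.1720, 0.9692, -1.4117)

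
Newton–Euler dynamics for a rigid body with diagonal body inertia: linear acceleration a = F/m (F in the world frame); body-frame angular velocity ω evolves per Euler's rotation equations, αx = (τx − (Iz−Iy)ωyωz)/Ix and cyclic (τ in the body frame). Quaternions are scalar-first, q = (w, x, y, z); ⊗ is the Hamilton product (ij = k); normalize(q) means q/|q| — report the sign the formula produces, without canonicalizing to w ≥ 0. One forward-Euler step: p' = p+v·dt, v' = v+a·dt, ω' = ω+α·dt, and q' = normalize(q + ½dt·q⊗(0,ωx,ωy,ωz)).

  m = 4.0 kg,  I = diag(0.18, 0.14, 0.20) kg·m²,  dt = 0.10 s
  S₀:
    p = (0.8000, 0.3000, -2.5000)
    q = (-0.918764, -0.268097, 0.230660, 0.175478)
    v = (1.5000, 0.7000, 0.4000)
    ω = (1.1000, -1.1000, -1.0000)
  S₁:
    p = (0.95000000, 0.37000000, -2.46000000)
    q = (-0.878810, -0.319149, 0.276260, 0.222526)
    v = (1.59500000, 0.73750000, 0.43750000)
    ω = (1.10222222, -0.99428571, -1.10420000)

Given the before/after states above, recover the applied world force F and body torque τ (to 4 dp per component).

F = (3.8000, 1.5000, 1.5000)
τ = (0.0700, 0.1700, -0.1600)

ω₁ − ω₀ = (0.00222222, 0.10571429, -0.10420000)
precession coupling = (0.0660, 0.0220, 0.0484)
I·α + gyro = (0.0700, 0.1700, -0.1600)
velocity change Δv = (0.09500000, 0.03750000, 0.03750000)
F = m·Δv/dt = (3.8000, 1.5000, 1.5000)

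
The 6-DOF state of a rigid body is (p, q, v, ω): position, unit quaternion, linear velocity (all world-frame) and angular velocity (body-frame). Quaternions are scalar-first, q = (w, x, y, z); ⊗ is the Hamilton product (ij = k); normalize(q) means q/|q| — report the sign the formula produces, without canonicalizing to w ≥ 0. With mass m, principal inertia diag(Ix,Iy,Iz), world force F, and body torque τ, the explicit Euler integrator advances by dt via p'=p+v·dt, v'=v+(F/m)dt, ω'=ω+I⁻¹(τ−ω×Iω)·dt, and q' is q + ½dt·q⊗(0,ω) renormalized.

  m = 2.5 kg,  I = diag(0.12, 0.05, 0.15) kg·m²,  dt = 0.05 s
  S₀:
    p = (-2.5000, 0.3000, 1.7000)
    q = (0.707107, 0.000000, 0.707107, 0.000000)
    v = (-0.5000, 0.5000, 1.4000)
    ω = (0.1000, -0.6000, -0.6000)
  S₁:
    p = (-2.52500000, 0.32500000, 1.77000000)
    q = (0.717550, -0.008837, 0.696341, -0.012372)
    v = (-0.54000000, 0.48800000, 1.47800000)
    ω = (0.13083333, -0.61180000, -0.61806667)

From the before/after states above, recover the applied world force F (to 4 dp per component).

F = (-2.0000, -0.6000, 3.9000)

v₁ − v₀ = (-0.04000000, -0.01200000, 0.07800000)
F = m·Δv/dt = (-2.0000, -0.6000, 3.9000)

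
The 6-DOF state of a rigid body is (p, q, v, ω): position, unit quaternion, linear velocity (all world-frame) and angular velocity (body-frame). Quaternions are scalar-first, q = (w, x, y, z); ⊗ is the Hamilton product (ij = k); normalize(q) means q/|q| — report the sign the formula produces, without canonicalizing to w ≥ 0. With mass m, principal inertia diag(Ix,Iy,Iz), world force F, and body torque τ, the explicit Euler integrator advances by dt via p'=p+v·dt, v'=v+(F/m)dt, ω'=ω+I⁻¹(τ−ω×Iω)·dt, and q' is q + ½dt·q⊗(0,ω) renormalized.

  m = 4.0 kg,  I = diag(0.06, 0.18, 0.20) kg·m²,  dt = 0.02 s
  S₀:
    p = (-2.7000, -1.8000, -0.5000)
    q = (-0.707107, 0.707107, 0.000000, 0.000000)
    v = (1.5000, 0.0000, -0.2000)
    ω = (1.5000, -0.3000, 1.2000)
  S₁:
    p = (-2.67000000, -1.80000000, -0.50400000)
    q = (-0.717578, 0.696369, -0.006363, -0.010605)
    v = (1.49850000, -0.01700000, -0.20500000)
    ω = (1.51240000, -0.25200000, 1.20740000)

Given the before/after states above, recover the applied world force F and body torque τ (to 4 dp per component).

F = (-0.3000, -3.4000, -1.0000)
τ = (0.0300, 0.1800, 0.0200)

v₁ − v₀ = (-0.00150000, -0.01700000, -0.00500000)
F = m·Δv/dt = (-0.3000, -3.4000, -1.0000)
ω₁ − ω₀ = (0.01240000, 0.04800000, 0.00740000)
precession coupling = (-0.0072, -0.2520, -0.0540)
I·α + gyro = (0.0300, 0.1800, 0.0200)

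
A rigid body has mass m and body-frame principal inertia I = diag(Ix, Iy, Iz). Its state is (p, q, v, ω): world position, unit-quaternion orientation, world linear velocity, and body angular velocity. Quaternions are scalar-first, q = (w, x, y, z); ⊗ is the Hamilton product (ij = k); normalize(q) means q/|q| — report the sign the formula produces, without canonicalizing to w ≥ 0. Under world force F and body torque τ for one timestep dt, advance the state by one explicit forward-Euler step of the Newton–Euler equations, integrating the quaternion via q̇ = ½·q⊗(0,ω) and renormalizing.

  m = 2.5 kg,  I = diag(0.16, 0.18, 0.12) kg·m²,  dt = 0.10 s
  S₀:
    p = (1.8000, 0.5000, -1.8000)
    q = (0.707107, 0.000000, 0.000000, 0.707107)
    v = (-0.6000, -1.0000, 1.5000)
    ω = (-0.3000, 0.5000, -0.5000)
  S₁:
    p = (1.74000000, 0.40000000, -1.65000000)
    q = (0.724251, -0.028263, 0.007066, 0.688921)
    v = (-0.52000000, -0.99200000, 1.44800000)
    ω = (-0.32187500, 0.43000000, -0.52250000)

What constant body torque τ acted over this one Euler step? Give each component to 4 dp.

τ = (-0.0200, -0.1200, -0.0300)

Δω = ω₁−ω₀ = (-0.02187500, -0.07000000, -0.02250000)
ω₀×(Iω₀) = (0.0150, 0.0060, -0.0030)
I·α + gyro = (-0.0200, -0.1200, -0.0300)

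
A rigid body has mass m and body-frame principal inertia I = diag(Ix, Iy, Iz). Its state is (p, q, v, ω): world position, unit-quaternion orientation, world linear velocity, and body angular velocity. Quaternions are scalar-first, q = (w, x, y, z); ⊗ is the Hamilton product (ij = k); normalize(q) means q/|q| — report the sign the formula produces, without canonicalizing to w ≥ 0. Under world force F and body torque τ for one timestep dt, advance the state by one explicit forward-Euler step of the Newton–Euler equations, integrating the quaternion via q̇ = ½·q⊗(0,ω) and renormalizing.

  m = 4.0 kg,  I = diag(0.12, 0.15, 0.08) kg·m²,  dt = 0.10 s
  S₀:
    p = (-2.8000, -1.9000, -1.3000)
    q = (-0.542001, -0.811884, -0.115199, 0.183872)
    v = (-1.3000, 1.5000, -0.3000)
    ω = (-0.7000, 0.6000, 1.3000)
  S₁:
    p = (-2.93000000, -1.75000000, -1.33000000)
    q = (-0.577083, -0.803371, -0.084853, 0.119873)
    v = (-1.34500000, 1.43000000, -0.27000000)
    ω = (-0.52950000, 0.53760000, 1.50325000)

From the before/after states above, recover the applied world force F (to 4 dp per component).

F = (-1.8000, -2.8000, 1.2000)

v₁ − v₀ = (-0.04500000, -0.07000000, 0.03000000)
applied force F = (-1.8000, -2.8000, 1.2000)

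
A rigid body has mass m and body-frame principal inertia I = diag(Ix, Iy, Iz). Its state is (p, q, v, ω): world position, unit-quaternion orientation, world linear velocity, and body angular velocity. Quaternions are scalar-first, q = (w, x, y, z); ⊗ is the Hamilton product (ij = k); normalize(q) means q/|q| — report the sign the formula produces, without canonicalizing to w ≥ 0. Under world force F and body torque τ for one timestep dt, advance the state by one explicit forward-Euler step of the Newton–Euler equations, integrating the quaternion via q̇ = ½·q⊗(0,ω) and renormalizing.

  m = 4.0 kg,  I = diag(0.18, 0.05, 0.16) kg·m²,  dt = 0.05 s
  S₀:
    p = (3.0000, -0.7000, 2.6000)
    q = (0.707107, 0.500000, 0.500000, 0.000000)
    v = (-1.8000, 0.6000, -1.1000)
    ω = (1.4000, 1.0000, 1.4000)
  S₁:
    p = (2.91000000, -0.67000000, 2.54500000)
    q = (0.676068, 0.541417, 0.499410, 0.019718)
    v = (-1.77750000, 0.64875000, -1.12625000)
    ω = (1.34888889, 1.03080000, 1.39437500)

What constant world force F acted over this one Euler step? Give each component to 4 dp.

v₁ − v₀ = (0.02250000, 0.04875000, -0.02625000)
m·(v₁−v₀)/dt = (1.8000, 3.9000, -2.1000)

F = (1.8000, 3.9000, -2.1000)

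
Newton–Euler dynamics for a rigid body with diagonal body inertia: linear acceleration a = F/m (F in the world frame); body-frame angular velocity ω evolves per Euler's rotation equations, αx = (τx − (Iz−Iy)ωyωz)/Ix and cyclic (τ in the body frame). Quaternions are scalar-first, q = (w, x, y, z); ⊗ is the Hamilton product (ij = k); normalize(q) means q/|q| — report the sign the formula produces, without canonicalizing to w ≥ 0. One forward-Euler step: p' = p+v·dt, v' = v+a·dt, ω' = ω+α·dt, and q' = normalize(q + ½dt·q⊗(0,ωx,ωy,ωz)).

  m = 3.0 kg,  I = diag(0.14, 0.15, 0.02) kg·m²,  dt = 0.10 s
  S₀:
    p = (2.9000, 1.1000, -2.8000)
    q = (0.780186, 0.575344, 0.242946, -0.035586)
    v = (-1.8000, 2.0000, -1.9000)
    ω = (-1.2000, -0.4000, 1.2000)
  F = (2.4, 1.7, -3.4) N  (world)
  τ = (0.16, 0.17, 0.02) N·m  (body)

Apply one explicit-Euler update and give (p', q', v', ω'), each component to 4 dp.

linear accel F/m = (0.8000, 0.5667, -1.1333)
new position p' = (2.7200, 1.3000, -2.9900)
new velocity v' = (-1.7200, 2.0567, -2.0133)
gyro term ω×Iω = (0.0624, -0.1728, 0.0048)
(τ − ω×Iω)/I = (0.6971, 2.2853, 0.7600)
ω + α·dt = (-1.1303, -0.1715, 1.2760)
Hamilton product q⊗(0,ω) = (0.8302944, -0.6589224, -0.9597840, 0.9976208)
q + ½dt·q⊗(0,ω), renormalized = (0.8186, 0.5403, 0.1942, 0.0142)

p' = (2.7200, 1.3000, -2.9900)
q' = (0.8186, 0.5403, 0.1942, 0.0142)
v' = (-1.7200, 2.0567, -2.0133)
ω' = (-1.1303, -0.1715, 1.2760)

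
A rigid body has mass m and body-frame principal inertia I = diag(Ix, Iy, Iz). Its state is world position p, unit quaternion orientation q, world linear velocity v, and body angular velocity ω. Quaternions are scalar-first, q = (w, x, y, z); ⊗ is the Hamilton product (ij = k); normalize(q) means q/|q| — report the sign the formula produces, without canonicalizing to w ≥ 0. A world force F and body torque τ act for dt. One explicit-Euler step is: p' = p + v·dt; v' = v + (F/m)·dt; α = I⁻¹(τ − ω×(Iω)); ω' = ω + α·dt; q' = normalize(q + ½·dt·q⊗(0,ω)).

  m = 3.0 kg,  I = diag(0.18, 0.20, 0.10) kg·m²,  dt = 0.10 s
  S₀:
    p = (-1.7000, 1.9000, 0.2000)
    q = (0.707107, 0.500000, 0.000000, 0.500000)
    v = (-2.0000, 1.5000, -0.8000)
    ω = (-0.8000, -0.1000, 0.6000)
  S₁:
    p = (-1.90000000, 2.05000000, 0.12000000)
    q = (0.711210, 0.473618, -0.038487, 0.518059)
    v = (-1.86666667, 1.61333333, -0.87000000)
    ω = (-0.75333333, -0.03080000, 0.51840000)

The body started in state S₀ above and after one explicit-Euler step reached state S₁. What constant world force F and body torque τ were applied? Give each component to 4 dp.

F = (4.0000, 3.4000, -2.1000)
τ = (0.0900, 0.1000, -0.0800)

ω₁ − ω₀ = (0.04666667, 0.06920000, -0.08160000)
τ = I·(Δω/dt) + ω₀×(Iω₀) = (0.0900, 0.1000, -0.0800)
v₁ − v₀ = (0.13333333, 0.11333333, -0.07000000)
m·(v₁−v₀)/dt = (4.0000, 3.4000, -2.1000)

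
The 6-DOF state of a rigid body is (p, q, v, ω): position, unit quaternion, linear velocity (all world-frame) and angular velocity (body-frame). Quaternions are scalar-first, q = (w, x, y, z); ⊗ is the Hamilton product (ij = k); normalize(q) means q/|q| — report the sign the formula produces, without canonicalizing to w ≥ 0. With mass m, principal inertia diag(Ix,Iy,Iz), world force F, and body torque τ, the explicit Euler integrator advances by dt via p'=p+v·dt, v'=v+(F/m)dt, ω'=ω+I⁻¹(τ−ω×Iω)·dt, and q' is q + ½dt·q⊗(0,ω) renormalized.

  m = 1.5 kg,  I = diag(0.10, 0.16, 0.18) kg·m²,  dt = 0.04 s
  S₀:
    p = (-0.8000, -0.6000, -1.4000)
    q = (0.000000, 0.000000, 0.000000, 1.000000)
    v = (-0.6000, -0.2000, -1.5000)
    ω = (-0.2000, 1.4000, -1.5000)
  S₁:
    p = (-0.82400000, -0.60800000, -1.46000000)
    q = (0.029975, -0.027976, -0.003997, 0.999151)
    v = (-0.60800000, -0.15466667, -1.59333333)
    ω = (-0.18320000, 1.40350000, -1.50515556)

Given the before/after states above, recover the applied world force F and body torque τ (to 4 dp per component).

velocity change Δv = (-0.00800000, 0.04533333, -0.09333333)
applied force F = (-0.3000, 1.7000, -3.5000)
ω₁ − ω₀ = (0.01680000, 0.00350000, -0.00515556)
applied torque τ = (0.0000, -0.0100, -0.0400)

F = (-0.3000, 1.7000, -3.5000)
τ = (0.0000, -0.0100, -0.0400)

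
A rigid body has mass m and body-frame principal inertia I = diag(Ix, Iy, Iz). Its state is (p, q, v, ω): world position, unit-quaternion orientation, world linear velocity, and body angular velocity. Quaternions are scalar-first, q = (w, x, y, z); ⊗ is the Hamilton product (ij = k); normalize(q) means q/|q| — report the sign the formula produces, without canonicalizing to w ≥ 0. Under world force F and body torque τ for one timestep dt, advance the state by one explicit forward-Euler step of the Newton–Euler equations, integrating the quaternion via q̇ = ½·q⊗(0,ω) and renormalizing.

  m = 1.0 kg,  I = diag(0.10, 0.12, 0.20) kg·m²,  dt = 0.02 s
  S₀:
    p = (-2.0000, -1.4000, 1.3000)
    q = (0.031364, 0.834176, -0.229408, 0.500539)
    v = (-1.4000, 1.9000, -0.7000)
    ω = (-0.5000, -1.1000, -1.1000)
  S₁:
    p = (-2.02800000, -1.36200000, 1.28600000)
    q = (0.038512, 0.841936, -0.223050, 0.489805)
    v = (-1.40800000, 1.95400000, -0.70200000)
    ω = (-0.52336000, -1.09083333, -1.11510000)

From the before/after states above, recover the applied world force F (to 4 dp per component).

v₁ − v₀ = (-0.00800000, 0.05400000, -0.00200000)
m·(v₁−v₀)/dt = (-0.4000, 2.7000, -0.1000)

F = (-0.4000, 2.7000, -0.1000)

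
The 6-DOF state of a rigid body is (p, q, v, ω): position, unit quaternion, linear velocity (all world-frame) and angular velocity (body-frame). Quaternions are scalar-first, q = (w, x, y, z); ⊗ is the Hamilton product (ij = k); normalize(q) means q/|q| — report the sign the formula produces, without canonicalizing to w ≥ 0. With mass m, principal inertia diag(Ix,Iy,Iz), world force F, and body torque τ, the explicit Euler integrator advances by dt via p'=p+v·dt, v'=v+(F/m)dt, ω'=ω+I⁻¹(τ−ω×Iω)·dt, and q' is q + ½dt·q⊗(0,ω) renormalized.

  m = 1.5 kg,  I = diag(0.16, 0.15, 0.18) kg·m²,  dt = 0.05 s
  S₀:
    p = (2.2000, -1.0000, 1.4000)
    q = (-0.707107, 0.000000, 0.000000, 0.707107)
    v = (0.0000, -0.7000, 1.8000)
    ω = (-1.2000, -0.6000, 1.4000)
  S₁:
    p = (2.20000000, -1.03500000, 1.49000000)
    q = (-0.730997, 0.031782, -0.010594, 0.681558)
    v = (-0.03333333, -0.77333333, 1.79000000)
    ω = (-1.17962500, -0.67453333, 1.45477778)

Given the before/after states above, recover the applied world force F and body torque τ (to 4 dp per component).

F = (-1.0000, -2.2000, -0.3000)
τ = (0.0400, -0.1900, 0.1900)

rate change Δω = (0.02037500, -0.07453333, 0.05477778)
ω₀×(Iω₀) = (-0.0252, 0.0336, -0.0072)
applied torque τ = (0.0400, -0.1900, 0.1900)
v₁ − v₀ = (-0.03333333, -0.07333333, -0.01000000)
F = m·Δv/dt = (-1.0000, -2.2000, -0.3000)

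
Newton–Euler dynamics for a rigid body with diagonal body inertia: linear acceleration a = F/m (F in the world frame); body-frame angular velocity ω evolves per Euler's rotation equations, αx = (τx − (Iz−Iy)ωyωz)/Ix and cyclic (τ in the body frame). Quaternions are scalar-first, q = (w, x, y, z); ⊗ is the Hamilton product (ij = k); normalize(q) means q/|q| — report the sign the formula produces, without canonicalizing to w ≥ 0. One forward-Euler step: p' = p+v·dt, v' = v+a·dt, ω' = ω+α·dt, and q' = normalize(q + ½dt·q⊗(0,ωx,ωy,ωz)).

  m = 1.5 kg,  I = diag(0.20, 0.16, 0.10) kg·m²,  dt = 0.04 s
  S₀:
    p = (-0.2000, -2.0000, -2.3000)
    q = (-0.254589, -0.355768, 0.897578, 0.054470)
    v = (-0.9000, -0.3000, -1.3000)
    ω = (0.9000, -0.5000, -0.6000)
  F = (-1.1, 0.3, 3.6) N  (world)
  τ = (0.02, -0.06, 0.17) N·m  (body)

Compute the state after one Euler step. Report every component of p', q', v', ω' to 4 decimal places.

precession coupling ω×(Iω) = (-0.0180, -0.0540, 0.0180)
(τ − ω×Iω)/I = (0.1900, -0.0375, 1.5200)
new body rate ω' = (0.9076, -0.5015, -0.5392)
Hamilton product q⊗(0,ω) = (0.8016622, -0.7404419, -0.0371433, -0.4771828)
q' = normalize(q + ½dt·q⊗(0,ω)) = (-0.2385, -0.3705, 0.8966, 0.0449)
new position p' = (-0.2360, -2.0120, -2.3520)
v + (F/m)dt = (-0.9293, -0.2920, -1.2040)

p' = (-0.2360, -2.0120, -2.3520)
q' = (-0.2385, -0.3705, 0.8966, 0.0449)
v' = (-0.9293, -0.2920, -1.2040)
ω' = (0.9076, -0.5015, -0.5392)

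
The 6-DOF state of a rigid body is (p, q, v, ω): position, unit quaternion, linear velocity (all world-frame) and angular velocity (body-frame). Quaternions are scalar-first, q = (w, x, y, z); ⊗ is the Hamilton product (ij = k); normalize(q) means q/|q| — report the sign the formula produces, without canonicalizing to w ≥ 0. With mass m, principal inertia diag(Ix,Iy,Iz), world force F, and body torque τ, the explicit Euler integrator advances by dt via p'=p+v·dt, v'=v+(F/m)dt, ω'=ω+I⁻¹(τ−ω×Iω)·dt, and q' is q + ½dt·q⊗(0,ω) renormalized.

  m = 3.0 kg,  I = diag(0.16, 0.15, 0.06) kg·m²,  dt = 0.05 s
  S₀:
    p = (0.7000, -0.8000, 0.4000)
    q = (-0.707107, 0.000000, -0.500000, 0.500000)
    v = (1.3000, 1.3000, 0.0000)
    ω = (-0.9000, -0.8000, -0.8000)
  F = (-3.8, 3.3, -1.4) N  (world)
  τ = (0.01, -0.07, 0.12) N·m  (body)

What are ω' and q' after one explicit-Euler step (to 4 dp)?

ω' = (-0.8789, -0.8473, -0.6940)
q' = (-0.7066, 0.0359, -0.4968, 0.5026)

α = I⁻¹(τ − ω×Iω) = (0.4225, -0.9467, 2.1200)
ω + α·dt = (-0.8789, -0.8473, -0.6940)
q⊗(0,ω) = (0.0000000, 1.4363963, 0.1156856, 0.1156856)
q + ½dt·q⊗(0,ω), renormalized = (-0.7066, 0.0359, -0.4968, 0.5026)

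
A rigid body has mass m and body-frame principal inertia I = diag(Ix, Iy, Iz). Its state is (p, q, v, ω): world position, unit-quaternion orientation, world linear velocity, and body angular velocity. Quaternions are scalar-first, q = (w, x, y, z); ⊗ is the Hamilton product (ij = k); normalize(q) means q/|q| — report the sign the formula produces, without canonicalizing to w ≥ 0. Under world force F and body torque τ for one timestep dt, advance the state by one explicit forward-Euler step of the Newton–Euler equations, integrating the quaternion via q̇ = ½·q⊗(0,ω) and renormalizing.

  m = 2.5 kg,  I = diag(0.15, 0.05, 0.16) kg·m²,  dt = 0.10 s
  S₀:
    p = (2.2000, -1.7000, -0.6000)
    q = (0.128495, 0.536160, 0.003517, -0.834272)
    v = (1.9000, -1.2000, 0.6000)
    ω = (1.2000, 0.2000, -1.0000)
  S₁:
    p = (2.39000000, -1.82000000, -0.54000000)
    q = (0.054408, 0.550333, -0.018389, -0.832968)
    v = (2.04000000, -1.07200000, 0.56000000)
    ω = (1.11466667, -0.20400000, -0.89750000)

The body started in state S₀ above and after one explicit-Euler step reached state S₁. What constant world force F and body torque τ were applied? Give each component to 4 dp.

F = (3.5000, 3.2000, -1.0000)
τ = (-0.1500, -0.1900, 0.1400)

v₁ − v₀ = (0.14000000, 0.12800000, -0.04000000)
m·(v₁−v₀)/dt = (3.5000, 3.2000, -1.0000)
Δω = ω₁−ω₀ = (-0.08533333, -0.40400000, 0.10250000)
gyro term ω₀×Iω₀ = (-0.0220, 0.0120, -0.0240)
applied torque τ = (-0.1500, -0.1900, 0.1400)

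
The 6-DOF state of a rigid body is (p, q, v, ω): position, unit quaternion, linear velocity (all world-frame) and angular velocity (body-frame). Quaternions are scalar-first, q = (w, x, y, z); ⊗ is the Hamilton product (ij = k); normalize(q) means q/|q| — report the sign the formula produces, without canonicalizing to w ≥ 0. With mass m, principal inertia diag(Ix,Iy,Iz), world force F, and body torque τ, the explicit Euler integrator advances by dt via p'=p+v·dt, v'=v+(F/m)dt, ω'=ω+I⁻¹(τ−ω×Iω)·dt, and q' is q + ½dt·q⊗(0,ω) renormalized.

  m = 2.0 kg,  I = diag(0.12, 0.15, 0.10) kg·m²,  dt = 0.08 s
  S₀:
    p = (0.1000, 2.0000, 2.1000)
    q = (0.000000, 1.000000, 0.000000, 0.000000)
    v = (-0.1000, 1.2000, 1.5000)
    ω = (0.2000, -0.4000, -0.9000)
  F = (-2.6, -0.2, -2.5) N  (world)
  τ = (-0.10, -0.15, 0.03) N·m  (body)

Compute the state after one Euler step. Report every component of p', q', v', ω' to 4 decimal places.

p' = p + v·dt = (0.0920, 2.0960, 2.2200)
v' = v + a·dt = (-0.2040, 1.1920, 1.4000)
(τ − ω×Iω)/I = (-0.6833, -0.9760, 0.3240)
ω' = ω + α·dt = (0.1453, -0.4781, -0.8741)
q⊗(0,ω) = (-0.2000000, 0.0000000, 0.9000000, -0.4000000)
q + ½dt·q⊗(0,ω), renormalized = (-0.0080, 0.9992, 0.0360, -0.0160)

p' = (0.0920, 2.0960, 2.2200)
q' = (-0.0080, 0.9992, 0.0360, -0.0160)
v' = (-0.2040, 1.1920, 1.4000)
ω' = (0.1453, -0.4781, -0.8741)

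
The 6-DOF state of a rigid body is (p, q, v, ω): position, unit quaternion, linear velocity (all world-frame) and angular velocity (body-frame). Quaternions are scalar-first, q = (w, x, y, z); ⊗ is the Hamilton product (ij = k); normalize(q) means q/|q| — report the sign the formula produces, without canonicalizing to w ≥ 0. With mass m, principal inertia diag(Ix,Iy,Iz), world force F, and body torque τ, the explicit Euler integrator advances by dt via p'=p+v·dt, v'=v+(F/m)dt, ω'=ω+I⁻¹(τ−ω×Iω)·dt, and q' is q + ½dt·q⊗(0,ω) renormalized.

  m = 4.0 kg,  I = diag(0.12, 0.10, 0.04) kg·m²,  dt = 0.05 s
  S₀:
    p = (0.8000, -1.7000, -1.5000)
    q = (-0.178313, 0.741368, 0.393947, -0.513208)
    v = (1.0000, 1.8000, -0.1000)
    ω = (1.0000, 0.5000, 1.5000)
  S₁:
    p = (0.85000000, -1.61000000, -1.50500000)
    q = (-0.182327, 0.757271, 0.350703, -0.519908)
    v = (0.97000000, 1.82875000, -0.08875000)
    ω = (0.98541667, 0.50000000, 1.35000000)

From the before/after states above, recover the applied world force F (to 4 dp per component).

F = (-2.4000, 2.3000, 0.9000)

v₁ − v₀ = (-0.03000000, 0.02875000, 0.01125000)
F = m·Δv/dt = (-2.4000, 2.3000, 0.9000)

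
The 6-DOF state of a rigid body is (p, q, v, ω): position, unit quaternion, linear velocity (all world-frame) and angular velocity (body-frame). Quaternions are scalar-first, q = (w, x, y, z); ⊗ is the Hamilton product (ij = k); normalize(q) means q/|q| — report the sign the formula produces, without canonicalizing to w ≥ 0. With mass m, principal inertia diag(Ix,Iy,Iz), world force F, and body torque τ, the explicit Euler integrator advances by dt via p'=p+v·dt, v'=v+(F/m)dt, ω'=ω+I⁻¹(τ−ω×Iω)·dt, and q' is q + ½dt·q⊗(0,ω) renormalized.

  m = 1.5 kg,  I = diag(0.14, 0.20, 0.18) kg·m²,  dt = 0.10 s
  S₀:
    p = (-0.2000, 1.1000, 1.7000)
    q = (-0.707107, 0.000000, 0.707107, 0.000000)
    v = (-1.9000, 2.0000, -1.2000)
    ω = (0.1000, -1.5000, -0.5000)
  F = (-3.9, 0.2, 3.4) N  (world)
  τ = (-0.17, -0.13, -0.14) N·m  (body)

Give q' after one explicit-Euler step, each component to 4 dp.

q' = (-0.6520, -0.0211, 0.7578, 0.0141)

2q̇ = q⊗(0,ω) = (1.0606605, -0.4242642, 1.0606605, 0.2828428)
updated quaternion q' = (-0.6520, -0.0211, 0.7578, 0.0141)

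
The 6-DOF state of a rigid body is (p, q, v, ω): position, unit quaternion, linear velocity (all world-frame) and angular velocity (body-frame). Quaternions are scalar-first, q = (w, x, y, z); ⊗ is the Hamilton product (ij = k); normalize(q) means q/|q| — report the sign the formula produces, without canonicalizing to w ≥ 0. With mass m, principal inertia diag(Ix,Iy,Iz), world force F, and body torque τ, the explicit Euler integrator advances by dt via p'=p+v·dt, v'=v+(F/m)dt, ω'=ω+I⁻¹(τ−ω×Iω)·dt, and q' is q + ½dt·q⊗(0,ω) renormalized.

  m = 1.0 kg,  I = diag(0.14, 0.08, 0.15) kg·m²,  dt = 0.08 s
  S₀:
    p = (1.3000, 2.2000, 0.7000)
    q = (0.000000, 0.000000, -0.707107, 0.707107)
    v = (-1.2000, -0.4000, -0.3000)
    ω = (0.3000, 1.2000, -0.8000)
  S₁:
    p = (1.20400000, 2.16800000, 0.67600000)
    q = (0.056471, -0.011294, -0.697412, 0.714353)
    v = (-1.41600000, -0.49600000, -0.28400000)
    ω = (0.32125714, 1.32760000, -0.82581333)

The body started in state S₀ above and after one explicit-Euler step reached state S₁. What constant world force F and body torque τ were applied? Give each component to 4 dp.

velocity change Δv = (-0.21600000, -0.09600000, 0.01600000)
applied force F = (-2.7000, -1.2000, 0.2000)
Δω = ω₁−ω₀ = (0.02125714, 0.12760000, -0.02581333)
τ = I·(Δω/dt) + ω₀×(Iω₀) = (-0.0300, 0.1300, -0.0700)

F = (-2.7000, -1.2000, 0.2000)
τ = (-0.0300, 0.1300, -0.0700)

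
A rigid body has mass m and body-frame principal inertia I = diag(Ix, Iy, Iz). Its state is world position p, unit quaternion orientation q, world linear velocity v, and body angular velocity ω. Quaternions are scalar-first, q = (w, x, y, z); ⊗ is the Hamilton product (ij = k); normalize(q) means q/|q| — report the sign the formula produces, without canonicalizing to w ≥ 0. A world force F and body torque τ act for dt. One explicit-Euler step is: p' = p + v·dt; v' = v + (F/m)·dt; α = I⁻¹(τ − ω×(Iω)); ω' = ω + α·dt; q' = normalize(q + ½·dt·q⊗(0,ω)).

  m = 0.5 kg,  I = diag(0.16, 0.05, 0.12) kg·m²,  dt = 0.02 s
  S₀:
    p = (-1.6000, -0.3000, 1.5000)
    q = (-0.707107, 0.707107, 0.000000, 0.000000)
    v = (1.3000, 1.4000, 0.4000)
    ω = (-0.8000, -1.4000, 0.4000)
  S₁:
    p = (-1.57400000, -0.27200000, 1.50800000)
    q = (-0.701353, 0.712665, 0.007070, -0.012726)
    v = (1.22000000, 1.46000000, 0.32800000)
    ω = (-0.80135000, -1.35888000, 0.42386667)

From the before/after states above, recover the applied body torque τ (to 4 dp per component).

rate change Δω = (-0.00135000, 0.04112000, 0.02386667)
τ = I·(Δω/dt) + ω₀×(Iω₀) = (-0.0500, 0.0900, 0.0200)

τ = (-0.0500, 0.0900, 0.0200)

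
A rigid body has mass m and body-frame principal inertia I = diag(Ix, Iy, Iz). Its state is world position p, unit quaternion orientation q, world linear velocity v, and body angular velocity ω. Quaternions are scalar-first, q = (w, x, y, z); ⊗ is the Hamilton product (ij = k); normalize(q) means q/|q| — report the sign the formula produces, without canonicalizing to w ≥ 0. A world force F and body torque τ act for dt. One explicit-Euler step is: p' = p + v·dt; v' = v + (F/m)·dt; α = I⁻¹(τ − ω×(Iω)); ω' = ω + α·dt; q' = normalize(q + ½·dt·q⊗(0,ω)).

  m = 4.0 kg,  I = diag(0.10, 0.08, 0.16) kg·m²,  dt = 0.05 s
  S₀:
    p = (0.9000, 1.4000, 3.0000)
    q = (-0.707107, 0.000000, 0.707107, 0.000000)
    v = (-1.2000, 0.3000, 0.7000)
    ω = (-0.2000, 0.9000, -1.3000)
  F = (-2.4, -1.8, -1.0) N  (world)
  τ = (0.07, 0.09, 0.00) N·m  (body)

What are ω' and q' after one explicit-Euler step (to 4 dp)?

ω' = (-0.1182, 0.9660, -1.3011)
q' = (-0.7224, -0.0194, 0.6906, 0.0265)

gyro term ω×Iω = (-0.0936, -0.0156, 0.0036)
α = I⁻¹(τ − ω×Iω) = (1.6360, 1.3200, -0.0225)
ω' = ω + α·dt = (-0.1182, 0.9660, -1.3011)
2q̇ = q⊗(0,ω) = (-0.6363963, -0.7778177, -0.6363963, 1.0606605)
q + ½dt·q⊗(0,ω), renormalized = (-0.7224, -0.0194, 0.6906, 0.0265)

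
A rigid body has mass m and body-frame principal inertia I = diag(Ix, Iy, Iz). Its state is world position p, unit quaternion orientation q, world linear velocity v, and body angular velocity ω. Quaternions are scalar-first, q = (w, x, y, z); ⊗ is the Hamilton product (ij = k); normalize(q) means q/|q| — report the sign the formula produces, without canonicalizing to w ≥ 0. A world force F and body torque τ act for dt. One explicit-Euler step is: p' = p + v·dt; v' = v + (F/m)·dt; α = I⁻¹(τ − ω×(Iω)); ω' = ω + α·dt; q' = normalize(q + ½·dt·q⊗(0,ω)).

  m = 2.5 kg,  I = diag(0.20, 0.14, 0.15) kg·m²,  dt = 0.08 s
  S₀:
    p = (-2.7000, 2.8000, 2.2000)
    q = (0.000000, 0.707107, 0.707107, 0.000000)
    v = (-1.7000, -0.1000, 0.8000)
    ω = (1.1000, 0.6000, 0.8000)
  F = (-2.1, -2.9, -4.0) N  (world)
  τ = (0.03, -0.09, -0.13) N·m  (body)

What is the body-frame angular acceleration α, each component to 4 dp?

ω×(Iω) gyroscopic = (0.0048, 0.0440, -0.0396)
angular accel α = (0.1260, -0.9571, -0.6027)

α = (0.1260, -0.9571, -0.6027)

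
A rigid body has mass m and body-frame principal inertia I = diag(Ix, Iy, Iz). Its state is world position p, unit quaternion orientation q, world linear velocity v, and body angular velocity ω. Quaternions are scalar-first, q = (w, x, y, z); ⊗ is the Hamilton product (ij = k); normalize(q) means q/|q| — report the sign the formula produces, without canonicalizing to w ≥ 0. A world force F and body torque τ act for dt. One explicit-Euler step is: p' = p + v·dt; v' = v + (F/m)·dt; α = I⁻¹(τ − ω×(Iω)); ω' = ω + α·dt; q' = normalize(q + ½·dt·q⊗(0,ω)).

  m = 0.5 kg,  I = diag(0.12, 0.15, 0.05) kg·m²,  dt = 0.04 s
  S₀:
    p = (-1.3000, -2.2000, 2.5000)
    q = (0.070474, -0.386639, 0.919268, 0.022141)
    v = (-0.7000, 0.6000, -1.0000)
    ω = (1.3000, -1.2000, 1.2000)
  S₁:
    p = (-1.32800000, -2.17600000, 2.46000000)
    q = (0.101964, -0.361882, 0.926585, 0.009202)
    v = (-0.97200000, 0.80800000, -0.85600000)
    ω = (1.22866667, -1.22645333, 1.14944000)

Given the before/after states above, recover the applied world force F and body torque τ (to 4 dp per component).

Δv = v₁−v₀ = (-0.27200000, 0.20800000, 0.14400000)
m·(v₁−v₀)/dt = (-3.4000, 2.6000, 1.8000)
rate change Δω = (-0.07133333, -0.02645333, -0.05056000)
gyro term ω₀×Iω₀ = (0.1440, 0.1092, -0.0468)
I·α + gyro = (-0.0700, 0.0100, -0.1100)

F = (-3.4000, 2.6000, 1.8000)
τ = (-0.0700, 0.0100, -0.1100)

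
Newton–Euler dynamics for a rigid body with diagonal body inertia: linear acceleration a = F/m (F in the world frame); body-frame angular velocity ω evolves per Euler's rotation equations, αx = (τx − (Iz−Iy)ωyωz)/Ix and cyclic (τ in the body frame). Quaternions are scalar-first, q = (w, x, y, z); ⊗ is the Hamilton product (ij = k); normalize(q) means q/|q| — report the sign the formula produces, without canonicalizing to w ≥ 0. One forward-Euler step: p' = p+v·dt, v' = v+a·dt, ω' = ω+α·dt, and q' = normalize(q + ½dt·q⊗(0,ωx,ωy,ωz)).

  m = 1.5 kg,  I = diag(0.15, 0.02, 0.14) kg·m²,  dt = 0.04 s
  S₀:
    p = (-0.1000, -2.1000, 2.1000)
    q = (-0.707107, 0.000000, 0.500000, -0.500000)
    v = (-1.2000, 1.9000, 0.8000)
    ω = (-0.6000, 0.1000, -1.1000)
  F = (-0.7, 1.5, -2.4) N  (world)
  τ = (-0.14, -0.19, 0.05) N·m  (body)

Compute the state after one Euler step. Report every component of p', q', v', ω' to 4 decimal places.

ω×(Iω) gyroscopic = (-0.0132, 0.0066, 0.0078)
angular accel α = (-0.8453, -9.8300, 0.3014)
ω + α·dt = (-0.6338, -0.2932, -1.0879)
q⊗(0,ω) = (-0.6000000, -0.0757358, 0.2292893, 1.0778177)
q' = normalize(q + ½dt·q⊗(0,ω)) = (-0.7189, -0.0015, 0.5044, -0.4783)
linear accel F/m = (-0.4667, 1.0000, -1.6000)
new position p' = (-0.1480, -2.0240, 2.1320)
v + (F/m)dt = (-1.2187, 1.9400, 0.7360)

p' = (-0.1480, -2.0240, 2.1320)
q' = (-0.7189, -0.0015, 0.5044, -0.4783)
v' = (-1.2187, 1.9400, 0.7360)
ω' = (-0.6338, -0.2932, -1.0879)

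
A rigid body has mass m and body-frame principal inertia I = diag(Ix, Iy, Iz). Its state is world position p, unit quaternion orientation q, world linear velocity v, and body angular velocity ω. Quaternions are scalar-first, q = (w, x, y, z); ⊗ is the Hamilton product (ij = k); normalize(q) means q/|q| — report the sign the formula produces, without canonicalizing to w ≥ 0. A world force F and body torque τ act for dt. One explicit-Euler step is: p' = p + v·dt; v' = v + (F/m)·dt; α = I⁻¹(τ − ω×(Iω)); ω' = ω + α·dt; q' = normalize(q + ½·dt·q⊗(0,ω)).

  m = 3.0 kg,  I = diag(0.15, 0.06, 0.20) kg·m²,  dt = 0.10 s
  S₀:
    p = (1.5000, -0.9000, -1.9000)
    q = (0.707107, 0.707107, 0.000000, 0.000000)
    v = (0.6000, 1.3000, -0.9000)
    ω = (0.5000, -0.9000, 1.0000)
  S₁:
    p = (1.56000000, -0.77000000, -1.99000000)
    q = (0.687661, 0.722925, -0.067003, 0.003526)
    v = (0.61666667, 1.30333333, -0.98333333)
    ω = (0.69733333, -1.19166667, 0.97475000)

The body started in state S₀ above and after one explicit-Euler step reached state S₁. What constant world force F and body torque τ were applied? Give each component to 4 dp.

ω₁ − ω₀ = (0.19733333, -0.29166667, -0.02525000)
I·α + gyro = (0.1700, -0.2000, -0.0100)
Δv = v₁−v₀ = (0.01666667, 0.00333333, -0.08333333)
F = m·Δv/dt = (0.5000, 0.1000, -2.5000)

F = (0.5000, 0.1000, -2.5000)
τ = (0.1700, -0.2000, -0.0100)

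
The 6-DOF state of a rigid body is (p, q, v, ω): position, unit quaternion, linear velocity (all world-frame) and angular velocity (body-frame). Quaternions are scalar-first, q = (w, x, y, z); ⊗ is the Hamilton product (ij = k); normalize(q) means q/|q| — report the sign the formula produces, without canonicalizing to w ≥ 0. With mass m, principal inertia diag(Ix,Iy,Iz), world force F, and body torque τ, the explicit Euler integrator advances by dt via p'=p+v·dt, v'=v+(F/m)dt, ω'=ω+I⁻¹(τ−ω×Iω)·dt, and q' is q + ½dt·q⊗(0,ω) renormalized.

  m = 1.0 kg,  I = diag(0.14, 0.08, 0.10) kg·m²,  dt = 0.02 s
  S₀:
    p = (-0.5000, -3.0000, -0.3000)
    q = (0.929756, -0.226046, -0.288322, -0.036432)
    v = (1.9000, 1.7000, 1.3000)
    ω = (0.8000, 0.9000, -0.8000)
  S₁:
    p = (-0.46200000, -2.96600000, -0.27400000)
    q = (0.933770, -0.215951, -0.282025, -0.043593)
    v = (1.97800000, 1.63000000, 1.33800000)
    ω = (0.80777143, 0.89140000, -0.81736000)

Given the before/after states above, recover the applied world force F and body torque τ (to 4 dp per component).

F = (3.9000, -3.5000, 1.9000)
τ = (0.0400, -0.0600, -0.1300)

v₁ − v₀ = (0.07800000, -0.07000000, 0.03800000)
applied force F = (3.9000, -3.5000, 1.9000)
Δω = ω₁−ω₀ = (0.00777143, -0.00860000, -0.01736000)
τ = I·(Δω/dt) + ω₀×(Iω₀) = (0.0400, -0.0600, -0.1300)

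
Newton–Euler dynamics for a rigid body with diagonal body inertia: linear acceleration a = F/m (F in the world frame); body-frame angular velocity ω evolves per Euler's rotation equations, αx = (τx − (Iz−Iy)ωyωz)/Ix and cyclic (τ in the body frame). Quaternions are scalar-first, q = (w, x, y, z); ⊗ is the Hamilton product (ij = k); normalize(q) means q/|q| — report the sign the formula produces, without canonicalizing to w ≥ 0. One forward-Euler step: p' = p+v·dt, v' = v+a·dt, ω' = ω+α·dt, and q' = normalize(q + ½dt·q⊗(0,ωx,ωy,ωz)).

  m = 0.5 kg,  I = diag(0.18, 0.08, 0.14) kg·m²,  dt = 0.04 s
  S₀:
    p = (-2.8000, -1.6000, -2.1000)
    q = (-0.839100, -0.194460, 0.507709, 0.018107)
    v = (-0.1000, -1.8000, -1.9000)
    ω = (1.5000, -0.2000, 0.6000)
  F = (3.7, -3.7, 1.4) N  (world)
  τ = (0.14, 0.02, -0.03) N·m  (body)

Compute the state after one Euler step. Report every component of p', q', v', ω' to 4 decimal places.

angular accel α = (0.8178, -0.2000, -0.4286)
new body rate ω' = (1.5327, -0.2080, 0.5829)
q⊗(0,ω) = (0.3823676, -0.9504032, 0.3116565, -1.2261315)
updated quaternion q' = (-0.8310, -0.2134, 0.5137, -0.0064)
new position p' = (-2.8040, -1.6720, -2.1760)
v' = v + a·dt = (0.1960, -2.0960, -1.7880)

p' = (-2.8040, -1.6720, -2.1760)
q' = (-0.8310, -0.2134, 0.5137, -0.0064)
v' = (0.1960, -2.0960, -1.7880)
ω' = (1.5327, -0.2080, 0.5829)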